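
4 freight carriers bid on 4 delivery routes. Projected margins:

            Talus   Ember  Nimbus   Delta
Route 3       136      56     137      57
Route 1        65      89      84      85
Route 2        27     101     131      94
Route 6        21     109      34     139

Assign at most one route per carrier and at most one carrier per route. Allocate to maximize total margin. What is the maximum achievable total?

Optimal: Talus→Route 3 ($136k), Ember→Route 1 ($89k), Nimbus→Route 2 ($131k), Delta→Route 6 ($139k) — total 136+89+131+139 = $495k.
Max-entry greedy (repeatedly take the single best remaining cell) gives $442k, worse by 53.
Next-best assignment: Talus→Route 3, Ember→Route 6, Nimbus→Route 2, Delta→Route 1 = $461k.

Maximum total: $495k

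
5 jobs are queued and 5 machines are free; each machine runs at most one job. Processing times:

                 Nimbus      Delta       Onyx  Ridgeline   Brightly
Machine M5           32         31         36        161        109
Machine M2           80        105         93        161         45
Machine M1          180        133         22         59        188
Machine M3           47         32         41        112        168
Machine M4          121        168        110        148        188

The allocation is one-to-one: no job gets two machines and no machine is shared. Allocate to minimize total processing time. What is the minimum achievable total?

Min total: 278 min

Optimal: Nimbus→Machine M5 (32 min), Delta→Machine M3 (32 min), Onyx→Machine M4 (110 min), Ridgeline→Machine M1 (59 min), Brightly→Machine M2 (45 min) — total 32+32+110+59+45 = 278 min.
Row-greedy (each job in turn takes its cheapest remaining machine) gives 279 min, worse by 1.
Next-best assignment: Nimbus→Machine M5, Delta→Machine M3, Onyx→Machine M1, Ridgeline→Machine M4, Brightly→Machine M2 = 279 min.
Swapping Delta↔Onyx (Delta→Machine M4 168 min, Onyx→Machine M3 41 min) adds 67.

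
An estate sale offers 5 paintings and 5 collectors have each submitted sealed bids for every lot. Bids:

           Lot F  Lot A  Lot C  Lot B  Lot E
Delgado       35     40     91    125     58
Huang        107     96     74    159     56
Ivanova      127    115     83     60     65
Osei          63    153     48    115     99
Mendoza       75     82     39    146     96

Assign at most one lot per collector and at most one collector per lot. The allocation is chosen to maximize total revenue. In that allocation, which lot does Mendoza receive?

Mendoza receives Lot E.

Optimal: Delgado→Lot C ($91), Huang→Lot B ($159), Ivanova→Lot F ($127), Osei→Lot A ($153), Mendoza→Lot E ($96) — total 91+159+127+153+96 = $626.
Next-best assignment: Delgado→Lot B, Huang→Lot C, Ivanova→Lot F, Osei→Lot A, Mendoza→Lot E = $575.
Mendoza's own top lot is Lot B ($146), but forcing Mendoza→Lot B and reassigning the rest optimally gives only $573 — worse by 53.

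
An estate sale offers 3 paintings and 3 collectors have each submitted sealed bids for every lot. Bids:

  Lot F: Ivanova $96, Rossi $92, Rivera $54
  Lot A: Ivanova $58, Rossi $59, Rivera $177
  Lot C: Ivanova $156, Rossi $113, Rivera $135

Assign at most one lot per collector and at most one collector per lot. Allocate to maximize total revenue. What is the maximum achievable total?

Max total: $425

Optimal: Ivanova→Lot C ($156), Rossi→Lot F ($92), Rivera→Lot A ($177) — total 156+92+177 = $425.
Column-greedy (each lot in turn goes to its best remaining collector) gives $386, worse by 39.
Next-best assignment: Ivanova→Lot F, Rossi→Lot C, Rivera→Lot A = $386.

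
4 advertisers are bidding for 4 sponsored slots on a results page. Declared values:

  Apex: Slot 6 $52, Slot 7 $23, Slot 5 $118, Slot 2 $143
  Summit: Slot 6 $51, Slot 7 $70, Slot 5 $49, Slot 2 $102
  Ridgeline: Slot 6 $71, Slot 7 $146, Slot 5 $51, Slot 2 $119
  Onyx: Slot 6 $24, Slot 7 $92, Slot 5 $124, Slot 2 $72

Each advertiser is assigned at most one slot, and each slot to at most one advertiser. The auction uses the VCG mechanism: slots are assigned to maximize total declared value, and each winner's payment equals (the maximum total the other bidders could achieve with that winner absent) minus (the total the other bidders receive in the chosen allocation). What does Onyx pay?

Efficient allocation: Apex→Slot 2 ($143), Summit→Slot 6 ($51), Ridgeline→Slot 7 ($146), Onyx→Slot 5 ($124); total welfare W = $464.
Onyx receives Slot 5 at value $124, so the others get W − 124 = $340.
Without Onyx: best allocation of the remaining 3 bidders over all 4 slots is Apex→Slot 5 ($118), Summit→Slot 2 ($102), Ridgeline→Slot 7 ($146), total $366.
VCG payment = (others' best without Onyx) − (others' welfare with Onyx) = 366 − 340 = $26.

Onyx pays $26.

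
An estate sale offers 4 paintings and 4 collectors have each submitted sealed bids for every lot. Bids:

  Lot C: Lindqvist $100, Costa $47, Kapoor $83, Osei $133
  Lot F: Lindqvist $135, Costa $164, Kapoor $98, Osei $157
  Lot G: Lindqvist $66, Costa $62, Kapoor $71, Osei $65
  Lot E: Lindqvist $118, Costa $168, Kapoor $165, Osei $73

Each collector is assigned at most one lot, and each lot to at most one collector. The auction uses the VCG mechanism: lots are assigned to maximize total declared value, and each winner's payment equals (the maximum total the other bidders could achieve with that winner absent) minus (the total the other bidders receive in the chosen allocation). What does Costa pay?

Costa pays $69.

Efficient allocation: Lindqvist→Lot G ($66), Costa→Lot F ($164), Kapoor→Lot E ($165), Osei→Lot C ($133); total welfare W = $528.
Costa receives Lot F at value $164, so the others get W − 164 = $364.
Without Costa: best allocation of the remaining 3 bidders over all 4 lots is Lindqvist→Lot F ($135), Kapoor→Lot E ($165), Osei→Lot C ($133), total $433.
VCG payment = (others' best without Costa) − (others' welfare with Costa) = 433 − 364 = $69.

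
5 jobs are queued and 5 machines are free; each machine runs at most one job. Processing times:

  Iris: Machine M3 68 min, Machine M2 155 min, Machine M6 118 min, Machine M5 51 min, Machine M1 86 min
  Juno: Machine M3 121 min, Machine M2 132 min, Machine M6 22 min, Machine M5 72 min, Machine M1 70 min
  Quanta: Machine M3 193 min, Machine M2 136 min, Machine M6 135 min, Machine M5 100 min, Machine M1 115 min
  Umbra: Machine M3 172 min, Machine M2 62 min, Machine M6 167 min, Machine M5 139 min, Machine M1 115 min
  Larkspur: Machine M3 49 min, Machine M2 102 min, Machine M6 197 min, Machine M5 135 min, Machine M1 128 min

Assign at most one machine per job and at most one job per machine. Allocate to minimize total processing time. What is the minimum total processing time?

Minimum total: 299 min

Optimal: Iris→Machine M5 (51 min), Juno→Machine M6 (22 min), Quanta→Machine M1 (115 min), Umbra→Machine M2 (62 min), Larkspur→Machine M3 (49 min) — total 51+22+115+62+49 = 299 min.
Next-best assignment: Iris→Machine M1, Juno→Machine M6, Quanta→Machine M5, Umbra→Machine M2, Larkspur→Machine M3 = 319 min.
Swapping Iris↔Larkspur (Iris→Machine M3 68 min, Larkspur→Machine M5 135 min) adds 103.
No other one-to-one assignment undercuts 299 min.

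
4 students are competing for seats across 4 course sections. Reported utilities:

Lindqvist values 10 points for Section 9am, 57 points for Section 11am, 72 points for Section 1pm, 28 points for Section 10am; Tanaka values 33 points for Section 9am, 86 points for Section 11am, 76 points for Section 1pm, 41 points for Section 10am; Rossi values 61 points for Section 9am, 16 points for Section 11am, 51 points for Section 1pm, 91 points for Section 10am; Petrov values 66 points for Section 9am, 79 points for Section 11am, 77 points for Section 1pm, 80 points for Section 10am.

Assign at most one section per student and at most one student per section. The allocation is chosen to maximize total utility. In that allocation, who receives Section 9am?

Petrov receives Section 9am.

Optimal: Lindqvist→Section 1pm (72 points), Tanaka→Section 11am (86 points), Rossi→Section 10am (91 points), Petrov→Section 9am (66 points) — total 72+86+91+66 = 315 points.
Max-entry greedy (repeatedly take the single best remaining cell) gives 264 points, worse by 51.
Swapping Tanaka↔Petrov (Tanaka→Section 9am 33 points, Petrov→Section 11am 79 points) loses 40.
Petrov's own top section is Section 10am (80 points), but forcing Petrov→Section 10am and reassigning the rest optimally gives only 299 points — worse by 16.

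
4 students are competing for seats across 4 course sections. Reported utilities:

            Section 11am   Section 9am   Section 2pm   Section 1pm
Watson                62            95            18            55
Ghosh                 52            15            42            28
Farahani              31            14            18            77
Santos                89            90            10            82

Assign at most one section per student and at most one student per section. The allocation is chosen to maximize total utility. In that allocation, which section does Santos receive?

Santos receives Section 11am.

Optimal: Watson→Section 9am (95 points), Ghosh→Section 2pm (42 points), Farahani→Section 1pm (77 points), Santos→Section 11am (89 points) — total 95+42+77+89 = 303 points.
Row-greedy (each student in turn takes its best remaining section) gives 234 points, worse by 69.
Every other assignment is strictly worse.
Santos's own top section is Section 9am (90 points), but forcing Santos→Section 9am and reassigning the rest optimally gives only 271 points — worse by 32.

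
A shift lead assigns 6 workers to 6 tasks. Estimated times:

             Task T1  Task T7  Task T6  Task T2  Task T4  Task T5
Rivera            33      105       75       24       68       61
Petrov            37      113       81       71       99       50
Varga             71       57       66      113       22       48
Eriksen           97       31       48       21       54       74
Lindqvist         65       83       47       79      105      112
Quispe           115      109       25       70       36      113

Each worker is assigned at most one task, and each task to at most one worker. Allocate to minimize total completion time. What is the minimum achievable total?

Min total: 217 min

Treat this as an assignment problem: match each worker to one task.
Optimal: Rivera→Task T2 (24 min), Petrov→Task T5 (50 min), Varga→Task T4 (22 min), Eriksen→Task T7 (31 min), Lindqvist→Task T1 (65 min), Quispe→Task T6 (25 min) — total 24+50+22+31+65+25 = 217 min.
Row-greedy (each worker in turn takes its cheapest remaining task) gives 274 min, worse by 57.
Next-best assignment: Rivera→Task T2, Petrov→Task T1, Varga→Task T5, Eriksen→Task T7, Lindqvist→Task T6, Quispe→Task T4 = 223 min.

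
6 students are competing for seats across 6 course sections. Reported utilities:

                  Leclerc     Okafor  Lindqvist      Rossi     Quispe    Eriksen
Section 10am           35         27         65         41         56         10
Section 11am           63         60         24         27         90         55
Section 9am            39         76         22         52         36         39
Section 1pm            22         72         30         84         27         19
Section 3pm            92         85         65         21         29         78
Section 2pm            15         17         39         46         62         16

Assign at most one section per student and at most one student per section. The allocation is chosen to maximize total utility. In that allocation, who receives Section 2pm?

Optimal: Leclerc→Section 3pm (92 points), Okafor→Section 9am (76 points), Lindqvist→Section 10am (65 points), Rossi→Section 1pm (84 points), Quispe→Section 2pm (62 points), Eriksen→Section 11am (55 points) — total 92+76+65+84+62+55 = 434 points.
Row-greedy (each student in turn takes its best remaining section) gives 423 points, worse by 11.
Next-best assignment: Leclerc→Section 11am, Okafor→Section 9am, Lindqvist→Section 10am, Rossi→Section 1pm, Quispe→Section 2pm, Eriksen→Section 3pm = 428 points.
Swapping Eriksen↔Leclerc (Eriksen→Section 3pm 78 points, Leclerc→Section 11am 63 points) loses 6.
Quispe's own top section is Section 11am (90 points), but forcing Quispe→Section 11am and reassigning the rest optimally gives only 423 points — worse by 11.

Quispe receives Section 2pm.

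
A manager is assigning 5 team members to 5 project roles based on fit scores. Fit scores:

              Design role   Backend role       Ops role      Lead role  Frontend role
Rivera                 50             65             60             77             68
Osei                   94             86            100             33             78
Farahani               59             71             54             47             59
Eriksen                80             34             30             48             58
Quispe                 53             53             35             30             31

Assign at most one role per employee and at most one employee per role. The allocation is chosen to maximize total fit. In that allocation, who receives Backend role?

This is the linear assignment problem.
Optimal: Rivera→Lead role (77 pts), Osei→Ops role (100 pts), Farahani→Frontend role (59 pts), Eriksen→Design role (80 pts), Quispe→Backend role (53 pts) — total 77+100+59+80+53 = 369 pts.
Swapping Osei↔Farahani (Osei→Frontend role 78 pts, Farahani→Ops role 54 pts) loses 27.
Quispe's own top role is Design role (53 pts), but forcing Quispe→Design role and reassigning the rest optimally gives only 359 pts — worse by 10.

Quispe receives Backend role.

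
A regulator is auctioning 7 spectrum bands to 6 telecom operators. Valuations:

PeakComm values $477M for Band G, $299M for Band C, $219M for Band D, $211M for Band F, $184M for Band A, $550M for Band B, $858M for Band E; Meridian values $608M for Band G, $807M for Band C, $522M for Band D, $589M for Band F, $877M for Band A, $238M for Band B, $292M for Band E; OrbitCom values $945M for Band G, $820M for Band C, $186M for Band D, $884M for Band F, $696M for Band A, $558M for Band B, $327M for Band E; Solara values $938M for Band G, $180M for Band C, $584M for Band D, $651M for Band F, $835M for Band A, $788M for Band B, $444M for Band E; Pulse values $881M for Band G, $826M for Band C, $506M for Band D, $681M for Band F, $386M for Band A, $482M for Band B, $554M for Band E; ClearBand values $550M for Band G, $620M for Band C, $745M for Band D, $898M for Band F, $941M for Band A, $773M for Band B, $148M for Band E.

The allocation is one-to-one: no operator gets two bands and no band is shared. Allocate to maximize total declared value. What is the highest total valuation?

Maximum total: $5192M

Optimal: PeakComm→Band E ($858M), Meridian→Band A ($877M), OrbitCom→Band G ($945M), Solara→Band B ($788M), Pulse→Band C ($826M), ClearBand→Band F ($898M) — total 858+877+945+788+826+898 = $5192M.
Column-greedy (each band in turn goes to its best remaining operator) gives $4594M, worse by 598.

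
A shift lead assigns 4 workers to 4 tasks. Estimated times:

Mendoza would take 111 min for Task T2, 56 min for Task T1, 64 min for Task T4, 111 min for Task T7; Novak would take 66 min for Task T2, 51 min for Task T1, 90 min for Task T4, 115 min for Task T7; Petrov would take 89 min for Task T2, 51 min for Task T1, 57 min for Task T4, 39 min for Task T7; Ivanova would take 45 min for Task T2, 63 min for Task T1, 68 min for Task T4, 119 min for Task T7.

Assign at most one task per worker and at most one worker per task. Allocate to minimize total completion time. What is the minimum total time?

Min total: 199 min

Optimal: Mendoza→Task T4 (64 min), Novak→Task T1 (51 min), Petrov→Task T7 (39 min), Ivanova→Task T2 (45 min) — total 64+51+39+45 = 199 min.
Column-greedy (each task in turn goes to its cheapest remaining worker) gives 264 min, worse by 65.
Next-best assignment: Mendoza→Task T1, Novak→Task T2, Petrov→Task T7, Ivanova→Task T4 = 229 min.
Swapping Novak↔Mendoza (Novak→Task T4 90 min, Mendoza→Task T1 56 min) adds 31.
Every other assignment is strictly worse.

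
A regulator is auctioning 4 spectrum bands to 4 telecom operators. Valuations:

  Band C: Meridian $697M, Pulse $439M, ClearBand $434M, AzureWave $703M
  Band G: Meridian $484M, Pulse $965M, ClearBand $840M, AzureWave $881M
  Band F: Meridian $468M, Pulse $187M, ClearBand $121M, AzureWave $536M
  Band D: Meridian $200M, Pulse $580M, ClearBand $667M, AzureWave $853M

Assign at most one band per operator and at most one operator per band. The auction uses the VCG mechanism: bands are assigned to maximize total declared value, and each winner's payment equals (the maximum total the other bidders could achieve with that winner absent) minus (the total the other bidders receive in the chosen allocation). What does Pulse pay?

Efficient allocation: Meridian→Band C ($697M), Pulse→Band G ($965M), ClearBand→Band D ($667M), AzureWave→Band F ($536M); total welfare W = $2865M.
Pulse receives Band G at value $965M, so the others get W − 965 = $1900M.
Without Pulse: best allocation of the remaining 3 bidders over all 4 bands is Meridian→Band C ($697M), ClearBand→Band G ($840M), AzureWave→Band D ($853M), total $2390M.
VCG payment = (others' best without Pulse) − (others' welfare with Pulse) = 2390 − 1900 = $490M.

Pulse pays $490M.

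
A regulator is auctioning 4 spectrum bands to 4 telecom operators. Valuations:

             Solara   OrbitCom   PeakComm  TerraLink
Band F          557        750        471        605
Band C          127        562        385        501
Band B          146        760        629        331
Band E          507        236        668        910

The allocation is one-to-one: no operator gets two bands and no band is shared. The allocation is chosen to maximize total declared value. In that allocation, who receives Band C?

Optimal: Solara→Band F ($557M), OrbitCom→Band C ($562M), PeakComm→Band B ($629M), TerraLink→Band E ($910M) — total 557+562+629+910 = $2658M.
Row-greedy (each operator in turn takes its best remaining band) gives $2486M, worse by 172.
Next-best assignment: Solara→Band F, OrbitCom→Band B, PeakComm→Band C, TerraLink→Band E = $2612M.
No other one-to-one assignment exceeds $2658M.
OrbitCom's own top band is Band B ($760M), but forcing OrbitCom→Band B and reassigning the rest optimally gives only $2612M — worse by 46.

OrbitCom receives Band C.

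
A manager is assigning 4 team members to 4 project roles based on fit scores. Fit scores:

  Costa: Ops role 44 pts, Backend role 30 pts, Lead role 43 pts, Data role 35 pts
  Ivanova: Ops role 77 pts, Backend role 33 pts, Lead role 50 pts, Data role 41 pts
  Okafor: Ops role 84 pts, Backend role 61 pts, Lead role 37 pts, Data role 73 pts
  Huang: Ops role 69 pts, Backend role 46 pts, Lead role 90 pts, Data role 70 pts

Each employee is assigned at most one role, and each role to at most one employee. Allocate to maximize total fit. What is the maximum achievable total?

Optimal: Costa→Backend role (30 pts), Ivanova→Ops role (77 pts), Okafor→Data role (73 pts), Huang→Lead role (90 pts) — total 30+77+73+90 = 270 pts.
Row-greedy (each employee in turn takes its best remaining role) gives 213 pts, worse by 57.
Next-best assignment: Costa→Data role, Ivanova→Ops role, Okafor→Backend role, Huang→Lead role = 263 pts.

Max total: 270 pts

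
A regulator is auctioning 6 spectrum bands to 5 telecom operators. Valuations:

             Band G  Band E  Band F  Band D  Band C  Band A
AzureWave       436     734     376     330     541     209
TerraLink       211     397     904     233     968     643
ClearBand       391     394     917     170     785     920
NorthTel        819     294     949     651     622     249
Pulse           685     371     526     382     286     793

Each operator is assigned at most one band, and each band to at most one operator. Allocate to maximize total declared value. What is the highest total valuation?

Max total: $4256M

This is a one-to-one assignment (maximum-weight bipartite matching).
Optimal: AzureWave→Band E ($734M), TerraLink→Band C ($968M), ClearBand→Band A ($920M), NorthTel→Band F ($949M), Pulse→Band G ($685M) — total 734+968+920+949+685 = $4256M.
Column-greedy (each band in turn goes to its best remaining operator) gives $3820M, worse by 436.
Next-best assignment: AzureWave→Band E, TerraLink→Band C, ClearBand→Band F, NorthTel→Band G, Pulse→Band A = $4231M.
Swapping ClearBand↔TerraLink (ClearBand→Band C $785M, TerraLink→Band A $643M) loses 460.
Checked against all permutations: $4256M is optimal.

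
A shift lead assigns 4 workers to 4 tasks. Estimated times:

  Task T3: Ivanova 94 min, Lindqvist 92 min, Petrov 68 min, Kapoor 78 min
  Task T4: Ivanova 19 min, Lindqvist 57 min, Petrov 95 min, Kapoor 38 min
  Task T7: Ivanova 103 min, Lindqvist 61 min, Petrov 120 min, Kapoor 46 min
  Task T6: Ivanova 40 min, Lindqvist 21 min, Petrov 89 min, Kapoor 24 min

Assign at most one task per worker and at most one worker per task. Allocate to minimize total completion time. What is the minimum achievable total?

Min total: 154 min

Optimal: Ivanova→Task T4 (19 min), Lindqvist→Task T6 (21 min), Petrov→Task T3 (68 min), Kapoor→Task T7 (46 min) — total 19+21+68+46 = 154 min.
No other one-to-one assignment undercuts 154 min.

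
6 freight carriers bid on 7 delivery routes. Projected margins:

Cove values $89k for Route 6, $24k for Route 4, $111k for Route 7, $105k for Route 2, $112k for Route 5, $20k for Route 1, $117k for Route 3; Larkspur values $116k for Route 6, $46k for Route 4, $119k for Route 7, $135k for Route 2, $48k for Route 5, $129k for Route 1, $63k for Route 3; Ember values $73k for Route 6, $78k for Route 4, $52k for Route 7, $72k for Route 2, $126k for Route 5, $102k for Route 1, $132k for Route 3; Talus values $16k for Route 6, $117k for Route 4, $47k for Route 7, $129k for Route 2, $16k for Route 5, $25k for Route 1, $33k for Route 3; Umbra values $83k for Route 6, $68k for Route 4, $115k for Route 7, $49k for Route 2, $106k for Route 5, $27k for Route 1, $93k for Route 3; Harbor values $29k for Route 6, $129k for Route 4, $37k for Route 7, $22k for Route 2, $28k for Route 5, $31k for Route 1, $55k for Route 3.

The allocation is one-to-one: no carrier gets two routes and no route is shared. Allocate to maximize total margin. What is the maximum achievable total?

Optimal: Cove→Route 5 ($112k), Larkspur→Route 1 ($129k), Ember→Route 3 ($132k), Talus→Route 2 ($129k), Umbra→Route 7 ($115k), Harbor→Route 4 ($129k) — total 112+129+132+129+115+129 = $746k.
Max-entry greedy (repeatedly take the single best remaining cell) gives $648k, worse by 98.
Checked against all permutations: $746k is optimal.

Max total: $746k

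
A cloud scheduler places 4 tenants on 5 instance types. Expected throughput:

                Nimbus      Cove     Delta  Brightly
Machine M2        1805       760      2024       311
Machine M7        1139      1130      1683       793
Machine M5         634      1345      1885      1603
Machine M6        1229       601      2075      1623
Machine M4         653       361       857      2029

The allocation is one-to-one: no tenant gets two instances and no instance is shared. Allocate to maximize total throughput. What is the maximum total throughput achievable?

Optimal: Nimbus→Machine M2 (1805 ops/s), Cove→Machine M5 (1345 ops/s), Delta→Machine M6 (2075 ops/s), Brightly→Machine M4 (2029 ops/s) — total 1805+1345+2075+2029 = 7254 ops/s.
Column-greedy (each instance in turn goes to its best remaining tenant) gives 5367 ops/s, worse by 1887.

Maximum total: 7254 ops/s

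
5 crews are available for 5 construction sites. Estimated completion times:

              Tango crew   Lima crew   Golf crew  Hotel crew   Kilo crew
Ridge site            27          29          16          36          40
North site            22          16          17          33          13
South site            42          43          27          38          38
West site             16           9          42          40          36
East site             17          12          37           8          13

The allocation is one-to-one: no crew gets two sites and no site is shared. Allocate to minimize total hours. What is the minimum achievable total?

Minimum total: 84 hours

Optimal: Tango crew→Ridge site (27 hours), Lima crew→West site (9 hours), Golf crew→South site (27 hours), Hotel crew→East site (8 hours), Kilo crew→North site (13 hours) — total 27+9+27+8+13 = 84 hours.
Column-greedy (each site in turn goes to its cheapest remaining crew) gives 93 hours, worse by 9.
Checked against all permutations: 84 hours is optimal.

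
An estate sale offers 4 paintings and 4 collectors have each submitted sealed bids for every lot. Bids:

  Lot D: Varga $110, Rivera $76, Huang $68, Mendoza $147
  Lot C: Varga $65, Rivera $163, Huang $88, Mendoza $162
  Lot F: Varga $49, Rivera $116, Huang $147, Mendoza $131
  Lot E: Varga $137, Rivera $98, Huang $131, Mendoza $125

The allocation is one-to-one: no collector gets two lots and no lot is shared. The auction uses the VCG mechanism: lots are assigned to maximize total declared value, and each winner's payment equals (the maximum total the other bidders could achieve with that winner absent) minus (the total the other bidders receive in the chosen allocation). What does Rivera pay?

Efficient allocation: Varga→Lot E ($137), Rivera→Lot C ($163), Huang→Lot F ($147), Mendoza→Lot D ($147); total welfare W = $594.
Rivera receives Lot C at value $163, so the others get W − 163 = $431.
Without Rivera: best allocation of the remaining 3 bidders over all 4 lots is Varga→Lot E ($137), Huang→Lot F ($147), Mendoza→Lot C ($162), total $446.
VCG payment = (others' best without Rivera) − (others' welfare with Rivera) = 446 − 431 = $15.

Rivera pays $15.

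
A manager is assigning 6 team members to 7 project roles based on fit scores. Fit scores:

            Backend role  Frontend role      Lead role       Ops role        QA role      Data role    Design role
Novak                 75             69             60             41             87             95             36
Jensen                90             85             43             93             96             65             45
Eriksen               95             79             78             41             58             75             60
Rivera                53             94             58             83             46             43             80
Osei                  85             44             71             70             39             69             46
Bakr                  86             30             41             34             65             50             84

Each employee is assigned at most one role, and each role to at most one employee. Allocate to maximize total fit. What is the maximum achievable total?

Max total: 535 pts

Optimal: Novak→Data role (95 pts), Jensen→QA role (96 pts), Eriksen→Backend role (95 pts), Rivera→Frontend role (94 pts), Osei→Lead role (71 pts), Bakr→Design role (84 pts) — total 95+96+95+94+71+84 = 535 pts.
No other one-to-one assignment exceeds 535 pts.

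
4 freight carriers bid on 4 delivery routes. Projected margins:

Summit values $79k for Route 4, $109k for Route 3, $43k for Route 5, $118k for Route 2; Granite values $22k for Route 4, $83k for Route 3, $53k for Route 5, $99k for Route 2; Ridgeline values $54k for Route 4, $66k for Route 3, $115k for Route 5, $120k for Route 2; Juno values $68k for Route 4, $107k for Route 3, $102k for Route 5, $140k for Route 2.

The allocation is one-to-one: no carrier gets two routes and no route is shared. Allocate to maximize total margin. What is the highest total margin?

This is a one-to-one assignment (maximum-weight bipartite matching).
Optimal: Summit→Route 4 ($79k), Granite→Route 3 ($83k), Ridgeline→Route 5 ($115k), Juno→Route 2 ($140k) — total 79+83+115+140 = $417k.
Column-greedy (each route in turn goes to its best remaining carrier) gives $400k, worse by 17.
Next-best assignment: Summit→Route 4, Granite→Route 2, Ridgeline→Route 5, Juno→Route 3 = $400k.
Checked against all permutations: $417k is optimal.

Maximum total: $417k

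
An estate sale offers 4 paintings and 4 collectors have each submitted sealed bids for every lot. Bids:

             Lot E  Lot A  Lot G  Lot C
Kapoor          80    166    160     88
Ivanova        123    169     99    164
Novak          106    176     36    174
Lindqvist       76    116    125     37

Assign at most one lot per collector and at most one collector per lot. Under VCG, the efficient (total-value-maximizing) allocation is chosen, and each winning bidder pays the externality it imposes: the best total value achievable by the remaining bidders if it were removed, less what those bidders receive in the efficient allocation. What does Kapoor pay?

Kapoor pays $46.

Efficient allocation: Kapoor→Lot A ($166), Ivanova→Lot E ($123), Novak→Lot C ($174), Lindqvist→Lot G ($125); total welfare W = $588.
Kapoor receives Lot A at value $166, so the others get W − 166 = $422.
Without Kapoor: best allocation of the remaining 3 bidders over all 4 lots is Ivanova→Lot A ($169), Novak→Lot C ($174), Lindqvist→Lot G ($125), total $468.
VCG payment = (others' best without Kapoor) − (others' welfare with Kapoor) = 468 − 422 = $46.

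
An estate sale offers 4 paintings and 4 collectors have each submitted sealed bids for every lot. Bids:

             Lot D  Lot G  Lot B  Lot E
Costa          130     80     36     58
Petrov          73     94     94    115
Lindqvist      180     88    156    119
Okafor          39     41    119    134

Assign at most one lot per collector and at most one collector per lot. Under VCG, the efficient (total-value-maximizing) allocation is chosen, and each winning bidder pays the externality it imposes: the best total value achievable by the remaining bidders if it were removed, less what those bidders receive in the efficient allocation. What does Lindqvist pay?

Lindqvist pays $6.

Efficient allocation: Costa→Lot D ($130), Petrov→Lot G ($94), Lindqvist→Lot B ($156), Okafor→Lot E ($134); total welfare W = $514.
Lindqvist receives Lot B at value $156, so the others get W − 156 = $358.
Without Lindqvist: best allocation of the remaining 3 bidders over all 4 lots is Costa→Lot D ($130), Petrov→Lot E ($115), Okafor→Lot B ($119), total $364.
VCG payment = (others' best without Lindqvist) − (others' welfare with Lindqvist) = 364 − 358 = $6.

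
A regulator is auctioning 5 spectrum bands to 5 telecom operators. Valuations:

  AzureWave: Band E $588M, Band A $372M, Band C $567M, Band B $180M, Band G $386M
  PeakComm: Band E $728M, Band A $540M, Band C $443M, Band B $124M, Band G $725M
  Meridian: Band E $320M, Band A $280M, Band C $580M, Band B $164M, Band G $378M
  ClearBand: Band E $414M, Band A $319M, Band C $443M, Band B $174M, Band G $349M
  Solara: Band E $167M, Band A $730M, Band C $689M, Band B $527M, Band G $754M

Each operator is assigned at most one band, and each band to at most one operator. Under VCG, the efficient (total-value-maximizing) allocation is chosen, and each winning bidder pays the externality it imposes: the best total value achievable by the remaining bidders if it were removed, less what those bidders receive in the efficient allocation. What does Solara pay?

Efficient allocation: AzureWave→Band E ($588M), PeakComm→Band G ($725M), Meridian→Band C ($580M), ClearBand→Band B ($174M), Solara→Band A ($730M); total welfare W = $2797M.
Solara receives Band A at value $730M, so the others get W − 730 = $2067M.
Without Solara: best allocation of the remaining 4 bidders over all 5 bands is AzureWave→Band E ($588M), PeakComm→Band G ($725M), Meridian→Band C ($580M), ClearBand→Band A ($319M), total $2212M.
VCG payment = (others' best without Solara) − (others' welfare with Solara) = 2212 − 2067 = $145M.

Solara pays $145M.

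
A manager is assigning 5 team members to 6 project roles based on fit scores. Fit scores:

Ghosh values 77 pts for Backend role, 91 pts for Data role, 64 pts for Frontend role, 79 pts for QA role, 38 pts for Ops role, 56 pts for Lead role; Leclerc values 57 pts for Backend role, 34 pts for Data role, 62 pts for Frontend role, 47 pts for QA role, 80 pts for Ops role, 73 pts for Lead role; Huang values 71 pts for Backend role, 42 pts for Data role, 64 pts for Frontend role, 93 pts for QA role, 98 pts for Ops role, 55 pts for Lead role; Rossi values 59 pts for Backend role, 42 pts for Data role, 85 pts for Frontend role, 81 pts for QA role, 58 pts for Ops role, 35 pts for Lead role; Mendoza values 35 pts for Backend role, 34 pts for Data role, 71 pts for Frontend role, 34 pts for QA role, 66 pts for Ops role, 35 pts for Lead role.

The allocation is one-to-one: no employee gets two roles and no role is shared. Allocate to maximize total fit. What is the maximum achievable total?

Maximum total: 414 pts

Optimal: Ghosh→Data role (91 pts), Leclerc→Lead role (73 pts), Huang→Ops role (98 pts), Rossi→QA role (81 pts), Mendoza→Frontend role (71 pts) — total 91+73+98+81+71 = 414 pts.
Row-greedy (each employee in turn takes its best remaining role) gives 384 pts, worse by 30.
Next-best assignment: Ghosh→Data role, Leclerc→Lead role, Huang→QA role, Rossi→Frontend role, Mendoza→Ops role = 408 pts.
Checked against all permutations: 414 pts is optimal.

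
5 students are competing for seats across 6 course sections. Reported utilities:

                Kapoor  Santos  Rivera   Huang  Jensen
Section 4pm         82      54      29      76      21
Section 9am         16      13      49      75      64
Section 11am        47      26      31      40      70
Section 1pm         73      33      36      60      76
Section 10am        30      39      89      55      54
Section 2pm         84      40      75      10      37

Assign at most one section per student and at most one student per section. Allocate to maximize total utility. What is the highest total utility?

Optimal: Kapoor→Section 2pm (84 points), Santos→Section 4pm (54 points), Rivera→Section 10am (89 points), Huang→Section 9am (75 points), Jensen→Section 1pm (76 points) — total 84+54+89+75+76 = 378 points.
Column-greedy (each section in turn goes to its best remaining student) gives 302 points, worse by 76.
Next-best assignment: Kapoor→Section 2pm, Santos→Section 4pm, Rivera→Section 10am, Huang→Section 9am, Jensen→Section 11am = 372 points.
Every other assignment is strictly worse.

Maximum total: 378 points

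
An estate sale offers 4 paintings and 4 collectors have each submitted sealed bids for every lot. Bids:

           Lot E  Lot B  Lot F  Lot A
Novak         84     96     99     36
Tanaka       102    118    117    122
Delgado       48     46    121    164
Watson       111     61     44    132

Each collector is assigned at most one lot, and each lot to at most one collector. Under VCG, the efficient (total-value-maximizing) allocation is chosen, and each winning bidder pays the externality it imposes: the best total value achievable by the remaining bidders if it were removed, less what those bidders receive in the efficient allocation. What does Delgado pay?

Efficient allocation: Novak→Lot F ($99), Tanaka→Lot B ($118), Delgado→Lot A ($164), Watson→Lot E ($111); total welfare W = $492.
Delgado receives Lot A at value $164, so the others get W − 164 = $328.
Without Delgado: best allocation of the remaining 3 bidders over all 4 lots is Novak→Lot F ($99), Tanaka→Lot B ($118), Watson→Lot A ($132), total $349.
VCG payment = (others' best without Delgado) − (others' welfare with Delgado) = 349 − 328 = $21.

Delgado pays $21.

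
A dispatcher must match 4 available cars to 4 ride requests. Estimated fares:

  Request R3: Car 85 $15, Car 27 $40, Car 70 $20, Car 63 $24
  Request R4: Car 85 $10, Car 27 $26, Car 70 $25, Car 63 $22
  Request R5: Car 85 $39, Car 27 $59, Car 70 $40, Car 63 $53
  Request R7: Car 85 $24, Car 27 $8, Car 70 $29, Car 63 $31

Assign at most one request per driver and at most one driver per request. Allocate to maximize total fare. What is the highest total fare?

Maximum total: $142

This is a one-to-one assignment (maximum-weight bipartite matching).
Optimal: Car 85→Request R7 ($24), Car 27→Request R3 ($40), Car 70→Request R4 ($25), Car 63→Request R5 ($53) — total 24+40+25+53 = $142.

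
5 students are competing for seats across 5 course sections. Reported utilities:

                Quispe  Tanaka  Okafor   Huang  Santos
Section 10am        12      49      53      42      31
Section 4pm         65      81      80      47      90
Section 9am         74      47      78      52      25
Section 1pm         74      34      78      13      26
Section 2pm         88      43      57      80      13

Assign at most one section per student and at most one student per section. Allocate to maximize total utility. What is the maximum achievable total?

Max total: 371 points

Treat this as an assignment problem: match each student to one section.
Optimal: Quispe→Section 9am (74 points), Tanaka→Section 10am (49 points), Okafor→Section 1pm (78 points), Huang→Section 2pm (80 points), Santos→Section 4pm (90 points) — total 74+49+78+80+90 = 371 points.
Row-greedy (each student in turn takes its best remaining section) gives 315 points, worse by 56.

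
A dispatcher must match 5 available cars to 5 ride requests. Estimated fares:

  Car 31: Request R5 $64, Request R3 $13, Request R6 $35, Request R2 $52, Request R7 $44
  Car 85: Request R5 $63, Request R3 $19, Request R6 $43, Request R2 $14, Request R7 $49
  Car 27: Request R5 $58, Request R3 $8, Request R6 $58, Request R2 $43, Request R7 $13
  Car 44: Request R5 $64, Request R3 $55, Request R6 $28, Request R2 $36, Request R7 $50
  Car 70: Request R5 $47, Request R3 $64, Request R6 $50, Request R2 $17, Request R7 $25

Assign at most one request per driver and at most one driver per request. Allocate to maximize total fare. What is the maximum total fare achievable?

Optimal: Car 31→Request R2 ($52), Car 85→Request R5 ($63), Car 27→Request R6 ($58), Car 44→Request R7 ($50), Car 70→Request R3 ($64) — total 52+63+58+50+64 = $287.
Swapping Car 70↔Car 85 (Car 70→Request R5 $47, Car 85→Request R3 $19) loses 61.

Maximum total: $287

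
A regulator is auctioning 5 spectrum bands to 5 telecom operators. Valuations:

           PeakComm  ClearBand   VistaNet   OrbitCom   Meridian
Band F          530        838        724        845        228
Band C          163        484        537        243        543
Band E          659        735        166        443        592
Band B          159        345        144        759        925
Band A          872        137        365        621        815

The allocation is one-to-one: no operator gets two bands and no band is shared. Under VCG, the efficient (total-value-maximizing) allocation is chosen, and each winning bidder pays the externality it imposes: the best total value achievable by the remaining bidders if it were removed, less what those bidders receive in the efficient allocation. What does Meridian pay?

Meridian pays $101M.

Efficient allocation: PeakComm→Band A ($872M), ClearBand→Band E ($735M), VistaNet→Band C ($537M), OrbitCom→Band F ($845M), Meridian→Band B ($925M); total welfare W = $3914M.
Meridian receives Band B at value $925M, so the others get W − 925 = $2989M.
Without Meridian: best allocation of the remaining 4 bidders over all 5 bands is PeakComm→Band A ($872M), ClearBand→Band E ($735M), VistaNet→Band F ($724M), OrbitCom→Band B ($759M), total $3090M.
VCG payment = (others' best without Meridian) − (others' welfare with Meridian) = 3090 − 2989 = $101M.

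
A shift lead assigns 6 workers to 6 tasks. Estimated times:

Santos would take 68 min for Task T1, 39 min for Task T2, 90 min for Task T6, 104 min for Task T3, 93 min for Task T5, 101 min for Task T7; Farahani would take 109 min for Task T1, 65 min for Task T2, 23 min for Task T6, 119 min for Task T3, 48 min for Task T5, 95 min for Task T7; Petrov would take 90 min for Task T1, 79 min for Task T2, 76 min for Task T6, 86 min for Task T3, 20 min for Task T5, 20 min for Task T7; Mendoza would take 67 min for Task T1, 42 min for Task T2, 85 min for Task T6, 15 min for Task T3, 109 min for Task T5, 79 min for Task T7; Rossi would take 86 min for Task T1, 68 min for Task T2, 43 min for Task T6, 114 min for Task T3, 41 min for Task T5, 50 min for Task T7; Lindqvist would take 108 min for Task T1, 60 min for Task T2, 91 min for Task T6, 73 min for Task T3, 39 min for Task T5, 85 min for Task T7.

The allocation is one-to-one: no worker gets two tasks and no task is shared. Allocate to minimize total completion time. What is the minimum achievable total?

Optimal: Santos→Task T2 (39 min), Farahani→Task T6 (23 min), Petrov→Task T7 (20 min), Mendoza→Task T3 (15 min), Rossi→Task T1 (86 min), Lindqvist→Task T5 (39 min) — total 39+23+20+15+86+39 = 222 min.
Column-greedy (each task in turn goes to its cheapest remaining worker) gives 272 min, worse by 50.
Next-best assignment: Santos→Task T1, Farahani→Task T6, Petrov→Task T7, Mendoza→Task T3, Rossi→Task T5, Lindqvist→Task T2 = 227 min.
Every other assignment is strictly worse.

Minimum total: 222 min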